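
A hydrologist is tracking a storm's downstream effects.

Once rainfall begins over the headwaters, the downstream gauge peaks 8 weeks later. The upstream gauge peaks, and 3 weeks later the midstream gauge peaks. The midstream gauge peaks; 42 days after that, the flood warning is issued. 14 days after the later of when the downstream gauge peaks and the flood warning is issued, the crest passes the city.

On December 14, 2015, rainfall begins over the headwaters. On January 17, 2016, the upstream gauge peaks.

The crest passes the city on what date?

April 3, 2016

Rainfall begins over the headwaters: Dec 14, 2015.
The downstream gauge peaks: Dec 14, 2015 + 8 weeks = Feb 8, 2016.
The upstream gauge peaks: Jan 17, 2016.
The midstream gauge peaks: Jan 17, 2016 + 3 weeks = Feb 7, 2016.
The flood warning is issued: Feb 7, 2016 + 42 days = Mar 20, 2016.
Both prerequisites met — the downstream gauge peaks (Feb 8, 2016), the flood warning is issued (Mar 20, 2016); the later is Mar 20, 2016.
The crest passes the city: Mar 20, 2016 + 14 days = Apr 3, 2016.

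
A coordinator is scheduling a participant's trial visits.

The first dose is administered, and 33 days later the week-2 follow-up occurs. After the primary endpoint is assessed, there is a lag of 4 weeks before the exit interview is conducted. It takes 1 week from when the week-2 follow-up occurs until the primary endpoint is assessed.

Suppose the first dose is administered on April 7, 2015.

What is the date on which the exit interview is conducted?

June 14, 2015

The first dose is administered: Apr 7, 2015.
The week-2 follow-up occurs: Apr 7, 2015 + 33 days = May 10, 2015.
The primary endpoint is assessed: May 10, 2015 + 1 week = May 17, 2015.
The exit interview is conducted: May 17, 2015 + 4 weeks = Jun 14, 2015.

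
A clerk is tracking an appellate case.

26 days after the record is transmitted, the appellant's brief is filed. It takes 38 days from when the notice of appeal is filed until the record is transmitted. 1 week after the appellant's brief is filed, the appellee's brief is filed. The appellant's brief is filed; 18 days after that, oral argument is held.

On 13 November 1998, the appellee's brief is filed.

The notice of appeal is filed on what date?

3 September 1998

The appellee's brief is filed: Nov 13, 1998.
The appellant's brief is filed: Nov 13, 1998 − 1 week = Nov 6, 1998.
The record is transmitted: Nov 6, 1998 − 26 days = Oct 11, 1998.
The notice of appeal is filed: Oct 11, 1998 − 38 days = Sep 3, 1998.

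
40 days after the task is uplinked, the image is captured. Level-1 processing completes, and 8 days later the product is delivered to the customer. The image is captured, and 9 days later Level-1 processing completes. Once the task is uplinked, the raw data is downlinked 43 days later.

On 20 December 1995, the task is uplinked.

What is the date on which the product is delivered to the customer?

15 February 1996

The task is uplinked: Dec 20, 1995.
The image is captured: Dec 20, 1995 + 40 days = Jan 29, 1996.
Level-1 processing completes: Jan 29, 1996 + 9 days = Feb 7, 1996.
The product is delivered to the customer: Feb 7, 1996 + 8 days = Feb 15, 1996.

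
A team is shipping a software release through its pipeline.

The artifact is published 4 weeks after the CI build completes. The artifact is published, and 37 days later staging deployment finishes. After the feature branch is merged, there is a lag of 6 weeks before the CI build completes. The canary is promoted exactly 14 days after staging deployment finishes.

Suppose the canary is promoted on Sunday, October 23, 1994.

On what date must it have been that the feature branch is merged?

The canary is promoted: Oct 23, 1994.
Staging deployment finishes: Oct 23, 1994 − 14 days = Oct 9, 1994.
The artifact is published: Oct 9, 1994 − 37 days = Sep 2, 1994.
The CI build completes: Sep 2, 1994 − 4 weeks = Aug 5, 1994.
The feature branch is merged: Aug 5, 1994 − 6 weeks = Jun 24, 1994.

Friday, June 24, 1994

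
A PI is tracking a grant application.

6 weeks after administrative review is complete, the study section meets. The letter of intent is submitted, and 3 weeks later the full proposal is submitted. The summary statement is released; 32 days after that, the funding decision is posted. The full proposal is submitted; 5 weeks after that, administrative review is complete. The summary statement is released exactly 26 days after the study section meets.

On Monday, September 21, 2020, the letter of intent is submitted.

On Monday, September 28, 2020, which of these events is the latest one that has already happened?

The letter of intent is submitted

The letter of intent is submitted: Sep 21, 2020.
The full proposal is submitted: Sep 21, 2020 + 3 weeks = Oct 12, 2020.
Administrative review is complete: Oct 12, 2020 + 5 weeks = Nov 16, 2020.
The study section meets: Nov 16, 2020 + 6 weeks = Dec 28, 2020.
The summary statement is released: Dec 28, 2020 + 26 days = Jan 23, 2021.
The funding decision is posted: Jan 23, 2021 + 32 days = Feb 24, 2021.
Sep 28, 2020 falls between when the letter of intent is submitted (Sep 21, 2020) and when the full proposal is submitted (Oct 12, 2020).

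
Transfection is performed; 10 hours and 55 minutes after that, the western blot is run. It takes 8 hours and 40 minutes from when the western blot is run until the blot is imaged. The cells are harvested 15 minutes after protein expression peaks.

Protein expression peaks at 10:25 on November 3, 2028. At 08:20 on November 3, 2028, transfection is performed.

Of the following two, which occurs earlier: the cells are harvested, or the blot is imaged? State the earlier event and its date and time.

The cells are harvested — 10:40 on November 3, 2028

Protein expression peaks: 10:25 Nov 3, 2028.
The cells are harvested: 10:25 Nov 3, 2028 + 15m = 10:40 Nov 3, 2028.
Transfection is performed: 08:20 Nov 3, 2028.
The western blot is run: 08:20 Nov 3, 2028 + 10h55m = 19:15 Nov 3, 2028.
The blot is imaged: 19:15 Nov 3, 2028 + 8h40m = 03:55 Nov 4, 2028.
Comparing: the cells are harvested at 10:40 Nov 3, 2028 vs the blot is imaged at 03:55 Nov 4, 2028. Earlier: the cells are harvested.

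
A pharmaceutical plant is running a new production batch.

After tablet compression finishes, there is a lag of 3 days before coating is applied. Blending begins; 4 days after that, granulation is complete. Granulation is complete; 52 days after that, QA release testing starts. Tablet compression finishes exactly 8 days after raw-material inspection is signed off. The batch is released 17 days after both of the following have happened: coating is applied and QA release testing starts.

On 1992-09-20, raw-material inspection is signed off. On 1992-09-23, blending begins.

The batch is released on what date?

Raw-material inspection is signed off: Sep 20, 1992.
Tablet compression finishes: Sep 20, 1992 + 8 days = Sep 28, 1992.
Coating is applied: Sep 28, 1992 + 3 days = Oct 1, 1992.
Blending begins: Sep 23, 1992.
Granulation is complete: Sep 23, 1992 + 4 days = Sep 27, 1992.
QA release testing starts: Sep 27, 1992 + 52 days = Nov 18, 1992.
Both prerequisites met — coating is applied (Oct 1, 1992), QA release testing starts (Nov 18, 1992); the later is Nov 18, 1992.
The batch is released: Nov 18, 1992 + 17 days = Dec 5, 1992.

1992-12-05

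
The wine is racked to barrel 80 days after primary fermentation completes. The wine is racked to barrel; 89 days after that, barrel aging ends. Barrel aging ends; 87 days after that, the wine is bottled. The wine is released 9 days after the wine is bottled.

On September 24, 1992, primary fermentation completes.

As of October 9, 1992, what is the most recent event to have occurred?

Primary fermentation completes

Primary fermentation completes: Sep 24, 1992.
The wine is racked to barrel: Sep 24, 1992 + 80 days = Dec 13, 1992.
Barrel aging ends: Dec 13, 1992 + 89 days = Mar 12, 1993.
The wine is bottled: Mar 12, 1993 + 87 days = Jun 7, 1993.
The wine is released: Jun 7, 1993 + 9 days = Jun 16, 1993.
Oct 9, 1992 falls between when primary fermentation completes (Sep 24, 1992) and when the wine is racked to barrel (Dec 13, 1992).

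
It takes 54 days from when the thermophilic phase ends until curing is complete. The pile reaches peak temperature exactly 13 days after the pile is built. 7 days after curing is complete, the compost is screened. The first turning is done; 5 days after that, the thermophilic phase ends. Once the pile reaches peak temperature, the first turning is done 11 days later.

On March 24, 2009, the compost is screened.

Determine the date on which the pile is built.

The compost is screened: Mar 24, 2009.
Curing is complete: Mar 24, 2009 − 7 days = Mar 17, 2009.
The thermophilic phase ends: Mar 17, 2009 − 54 days = Jan 22, 2009.
The first turning is done: Jan 22, 2009 − 5 days = Jan 17, 2009.
The pile reaches peak temperature: Jan 17, 2009 − 11 days = Jan 6, 2009.
The pile is built: Jan 6, 2009 − 13 days = Dec 24, 2008.

December 24, 2008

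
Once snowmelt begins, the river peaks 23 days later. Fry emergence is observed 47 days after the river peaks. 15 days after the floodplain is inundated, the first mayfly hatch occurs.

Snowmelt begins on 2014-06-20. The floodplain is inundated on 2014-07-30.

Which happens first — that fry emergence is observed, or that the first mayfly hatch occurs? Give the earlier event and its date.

Snowmelt begins: Jun 20, 2014.
The river peaks: Jun 20, 2014 + 23 days = Jul 13, 2014.
Fry emergence is observed: Jul 13, 2014 + 47 days = Aug 29, 2014.
The floodplain is inundated: Jul 30, 2014.
The first mayfly hatch occurs: Jul 30, 2014 + 15 days = Aug 14, 2014.
Comparing: fry emergence is observed on Aug 29, 2014 vs the first mayfly hatch occurs on Aug 14, 2014. Earlier: the first mayfly hatch occurs.

The first mayfly hatch occurs — 2014-08-14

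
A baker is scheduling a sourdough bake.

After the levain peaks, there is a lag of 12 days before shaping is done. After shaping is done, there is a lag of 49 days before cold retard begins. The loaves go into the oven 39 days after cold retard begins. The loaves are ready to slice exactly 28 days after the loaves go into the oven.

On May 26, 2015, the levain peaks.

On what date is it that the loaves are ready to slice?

October 1, 2015

The levain peaks: May 26, 2015.
Shaping is done: May 26, 2015 + 12 days = Jun 7, 2015.
Cold retard begins: Jun 7, 2015 + 49 days = Jul 26, 2015.
The loaves go into the oven: Jul 26, 2015 + 39 days = Sep 3, 2015.
The loaves are ready to slice: Sep 3, 2015 + 28 days = Oct 1, 2015.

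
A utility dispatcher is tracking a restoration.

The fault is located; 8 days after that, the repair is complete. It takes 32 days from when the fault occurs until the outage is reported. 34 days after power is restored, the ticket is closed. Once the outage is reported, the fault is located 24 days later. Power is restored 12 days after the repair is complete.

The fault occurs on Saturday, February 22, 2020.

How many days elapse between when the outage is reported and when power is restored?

44 days

Causal path: the outage is reported → the fault is located → the repair is complete → power is restored.
Total delay along the path: 24 + 8 + 12 = 44 days.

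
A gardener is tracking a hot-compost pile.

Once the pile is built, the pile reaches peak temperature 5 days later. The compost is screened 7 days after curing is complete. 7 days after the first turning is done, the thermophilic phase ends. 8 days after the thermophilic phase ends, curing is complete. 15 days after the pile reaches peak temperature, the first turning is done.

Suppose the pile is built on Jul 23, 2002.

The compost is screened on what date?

Sep 3, 2002

The pile is built: Jul 23, 2002.
The pile reaches peak temperature: Jul 23, 2002 + 5 days = Jul 28, 2002.
The first turning is done: Jul 28, 2002 + 15 days = Aug 12, 2002.
The thermophilic phase ends: Aug 12, 2002 + 7 days = Aug 19, 2002.
Curing is complete: Aug 19, 2002 + 8 days = Aug 27, 2002.
The compost is screened: Aug 27, 2002 + 7 days = Sep 3, 2002.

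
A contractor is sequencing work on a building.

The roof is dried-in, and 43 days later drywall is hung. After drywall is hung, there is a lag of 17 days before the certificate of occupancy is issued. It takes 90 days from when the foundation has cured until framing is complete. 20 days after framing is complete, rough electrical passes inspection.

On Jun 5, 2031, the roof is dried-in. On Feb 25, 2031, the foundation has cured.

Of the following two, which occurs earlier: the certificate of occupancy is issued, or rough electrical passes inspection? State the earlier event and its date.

Rough electrical passes inspection — Jun 15, 2031

The roof is dried-in: Jun 5, 2031.
Drywall is hung: Jun 5, 2031 + 43 days = Jul 18, 2031.
The certificate of occupancy is issued: Jul 18, 2031 + 17 days = Aug 4, 2031.
The foundation has cured: Feb 25, 2031.
Framing is complete: Feb 25, 2031 + 90 days = May 26, 2031.
Rough electrical passes inspection: May 26, 2031 + 20 days = Jun 15, 2031.
Comparing: the certificate of occupancy is issued on Aug 4, 2031 vs rough electrical passes inspection on Jun 15, 2031. Earlier: rough electrical passes inspection.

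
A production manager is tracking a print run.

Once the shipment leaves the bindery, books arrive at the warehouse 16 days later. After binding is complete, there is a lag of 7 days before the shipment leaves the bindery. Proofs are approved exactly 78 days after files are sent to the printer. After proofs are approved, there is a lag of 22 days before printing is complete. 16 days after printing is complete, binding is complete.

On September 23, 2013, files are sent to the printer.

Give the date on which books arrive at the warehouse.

Files are sent to the printer: Sep 23, 2013.
Proofs are approved: Sep 23, 2013 + 78 days = Dec 10, 2013.
Printing is complete: Dec 10, 2013 + 22 days = Jan 1, 2014.
Binding is complete: Jan 1, 2014 + 16 days = Jan 17, 2014.
The shipment leaves the bindery: Jan 17, 2014 + 7 days = Jan 24, 2014.
Books arrive at the warehouse: Jan 24, 2014 + 16 days = Feb 9, 2014.

February 9, 2014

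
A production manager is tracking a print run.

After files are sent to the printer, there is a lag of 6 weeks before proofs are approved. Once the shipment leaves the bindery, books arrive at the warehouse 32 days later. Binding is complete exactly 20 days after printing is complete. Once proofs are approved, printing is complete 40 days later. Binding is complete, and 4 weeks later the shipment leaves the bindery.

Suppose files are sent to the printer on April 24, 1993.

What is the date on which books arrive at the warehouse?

October 3, 1993

Files are sent to the printer: Apr 24, 1993.
Proofs are approved: Apr 24, 1993 + 6 weeks = Jun 5, 1993.
Printing is complete: Jun 5, 1993 + 40 days = Jul 15, 1993.
Binding is complete: Jul 15, 1993 + 20 days = Aug 4, 1993.
The shipment leaves the bindery: Aug 4, 1993 + 4 weeks = Sep 1, 1993.
Books arrive at the warehouse: Sep 1, 1993 + 32 days = Oct 3, 1993.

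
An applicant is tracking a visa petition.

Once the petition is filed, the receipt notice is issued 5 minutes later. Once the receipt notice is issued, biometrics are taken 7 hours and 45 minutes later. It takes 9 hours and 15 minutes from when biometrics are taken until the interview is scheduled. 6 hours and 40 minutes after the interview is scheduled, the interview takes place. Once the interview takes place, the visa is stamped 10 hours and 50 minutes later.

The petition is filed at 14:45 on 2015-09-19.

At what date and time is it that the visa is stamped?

The petition is filed: 14:45 Sep 19, 2015.
The receipt notice is issued: 14:45 Sep 19, 2015 + 5m = 14:50 Sep 19, 2015.
Biometrics are taken: 14:50 Sep 19, 2015 + 7h45m = 22:35 Sep 19, 2015.
The interview is scheduled: 22:35 Sep 19, 2015 + 9h15m = 07:50 Sep 20, 2015.
The interview takes place: 07:50 Sep 20, 2015 + 6h40m = 14:30 Sep 20, 2015.
The visa is stamped: 14:30 Sep 20, 2015 + 10h50m = 01:20 Sep 21, 2015.

01:20 on 2015-09-21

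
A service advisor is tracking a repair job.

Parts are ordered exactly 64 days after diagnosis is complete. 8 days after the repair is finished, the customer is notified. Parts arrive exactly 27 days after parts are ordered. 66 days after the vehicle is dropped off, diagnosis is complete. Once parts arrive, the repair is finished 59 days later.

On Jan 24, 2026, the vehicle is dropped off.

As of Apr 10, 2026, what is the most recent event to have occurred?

Diagnosis is complete

The vehicle is dropped off: Jan 24, 2026.
Diagnosis is complete: Jan 24, 2026 + 66 days = Mar 31, 2026.
Parts are ordered: Mar 31, 2026 + 64 days = Jun 3, 2026.
Parts arrive: Jun 3, 2026 + 27 days = Jun 30, 2026.
The repair is finished: Jun 30, 2026 + 59 days = Aug 28, 2026.
The customer is notified: Aug 28, 2026 + 8 days = Sep 5, 2026.
Apr 10, 2026 falls between when diagnosis is complete (Mar 31, 2026) and when parts are ordered (Jun 3, 2026).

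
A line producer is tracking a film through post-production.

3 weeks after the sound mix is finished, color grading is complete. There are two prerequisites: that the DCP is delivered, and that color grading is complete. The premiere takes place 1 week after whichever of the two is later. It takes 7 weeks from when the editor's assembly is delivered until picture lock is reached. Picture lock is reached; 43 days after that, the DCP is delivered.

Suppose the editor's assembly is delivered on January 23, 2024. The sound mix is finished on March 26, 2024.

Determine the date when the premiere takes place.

May 1, 2024

The editor's assembly is delivered: Jan 23, 2024.
Picture lock is reached: Jan 23, 2024 + 7 weeks = Mar 12, 2024.
The DCP is delivered: Mar 12, 2024 + 43 days = Apr 24, 2024.
The sound mix is finished: Mar 26, 2024.
Color grading is complete: Mar 26, 2024 + 3 weeks = Apr 16, 2024.
Both prerequisites met — the DCP is delivered (Apr 24, 2024), color grading is complete (Apr 16, 2024); the later is Apr 24, 2024.
The premiere takes place: Apr 24, 2024 + 1 week = May 1, 2024.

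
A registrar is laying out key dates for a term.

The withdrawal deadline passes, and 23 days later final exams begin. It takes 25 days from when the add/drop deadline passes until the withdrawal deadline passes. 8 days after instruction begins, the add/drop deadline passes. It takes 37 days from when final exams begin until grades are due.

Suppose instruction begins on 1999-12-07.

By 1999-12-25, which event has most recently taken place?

Instruction begins: Dec 7, 1999.
The add/drop deadline passes: Dec 7, 1999 + 8 days = Dec 15, 1999.
The withdrawal deadline passes: Dec 15, 1999 + 25 days = Jan 9, 2000.
Final exams begin: Jan 9, 2000 + 23 days = Feb 1, 2000.
Grades are due: Feb 1, 2000 + 37 days = Mar 9, 2000.
Dec 25, 1999 falls between when the add/drop deadline passes (Dec 15, 1999) and when the withdrawal deadline passes (Jan 9, 2000).

The add/drop deadline passes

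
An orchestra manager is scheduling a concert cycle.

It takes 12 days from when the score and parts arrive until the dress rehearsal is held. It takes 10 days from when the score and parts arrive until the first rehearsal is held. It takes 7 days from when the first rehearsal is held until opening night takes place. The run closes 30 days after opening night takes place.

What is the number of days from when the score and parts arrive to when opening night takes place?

17 days

Causal path: the score and parts arrive → the first rehearsal is held → opening night takes place.
Total delay along the path: 10 + 7 = 17 days.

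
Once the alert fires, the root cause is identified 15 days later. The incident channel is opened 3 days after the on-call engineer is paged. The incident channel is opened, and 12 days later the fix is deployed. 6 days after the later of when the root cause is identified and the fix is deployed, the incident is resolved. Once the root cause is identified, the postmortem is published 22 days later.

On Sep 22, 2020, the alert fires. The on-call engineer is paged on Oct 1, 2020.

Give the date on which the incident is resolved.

The alert fires: Sep 22, 2020.
The root cause is identified: Sep 22, 2020 + 15 days = Oct 7, 2020.
The on-call engineer is paged: Oct 1, 2020.
The incident channel is opened: Oct 1, 2020 + 3 days = Oct 4, 2020.
The fix is deployed: Oct 4, 2020 + 12 days = Oct 16, 2020.
Both prerequisites met — the root cause is identified (Oct 7, 2020), the fix is deployed (Oct 16, 2020); the later is Oct 16, 2020.
The incident is resolved: Oct 16, 2020 + 6 days = Oct 22, 2020.

Oct 22, 2020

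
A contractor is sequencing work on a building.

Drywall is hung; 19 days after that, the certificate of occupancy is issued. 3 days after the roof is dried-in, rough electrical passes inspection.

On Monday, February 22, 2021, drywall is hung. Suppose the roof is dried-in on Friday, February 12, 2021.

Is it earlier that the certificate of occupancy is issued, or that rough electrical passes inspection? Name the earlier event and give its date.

Drywall is hung: Feb 22, 2021.
The certificate of occupancy is issued: Feb 22, 2021 + 19 days = Mar 13, 2021.
The roof is dried-in: Feb 12, 2021.
Rough electrical passes inspection: Feb 12, 2021 + 3 days = Feb 15, 2021.
Comparing: the certificate of occupancy is issued on Mar 13, 2021 vs rough electrical passes inspection on Feb 15, 2021. Earlier: rough electrical passes inspection.

Rough electrical passes inspection — Monday, February 15, 2021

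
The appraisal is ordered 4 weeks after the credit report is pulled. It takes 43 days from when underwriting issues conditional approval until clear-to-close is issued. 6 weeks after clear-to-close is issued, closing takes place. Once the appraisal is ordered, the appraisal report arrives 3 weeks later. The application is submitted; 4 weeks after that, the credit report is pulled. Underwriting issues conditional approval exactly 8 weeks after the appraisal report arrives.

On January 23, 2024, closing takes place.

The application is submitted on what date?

Closing takes place: Jan 23, 2024.
Clear-to-close is issued: Jan 23, 2024 − 6 weeks = Dec 12, 2023.
Underwriting issues conditional approval: Dec 12, 2023 − 43 days = Oct 30, 2023.
The appraisal report arrives: Oct 30, 2023 − 8 weeks = Sep 4, 2023.
The appraisal is ordered: Sep 4, 2023 − 3 weeks = Aug 14, 2023.
The credit report is pulled: Aug 14, 2023 − 4 weeks = Jul 17, 2023.
The application is submitted: Jul 17, 2023 − 4 weeks = Jun 19, 2023.

June 19, 2023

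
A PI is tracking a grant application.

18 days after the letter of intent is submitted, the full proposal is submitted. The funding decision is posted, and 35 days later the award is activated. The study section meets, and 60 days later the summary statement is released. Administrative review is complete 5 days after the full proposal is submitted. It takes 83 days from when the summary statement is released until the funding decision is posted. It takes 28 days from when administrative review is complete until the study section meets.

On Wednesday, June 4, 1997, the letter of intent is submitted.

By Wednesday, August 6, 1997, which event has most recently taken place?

The study section meets

The letter of intent is submitted: Jun 4, 1997.
The full proposal is submitted: Jun 4, 1997 + 18 days = Jun 22, 1997.
Administrative review is complete: Jun 22, 1997 + 5 days = Jun 27, 1997.
The study section meets: Jun 27, 1997 + 28 days = Jul 25, 1997.
The summary statement is released: Jul 25, 1997 + 60 days = Sep 23, 1997.
The funding decision is posted: Sep 23, 1997 + 83 days = Dec 15, 1997.
The award is activated: Dec 15, 1997 + 35 days = Jan 19, 1998.
Aug 6, 1997 falls between when the study section meets (Jul 25, 1997) and when the summary statement is released (Sep 23, 1997).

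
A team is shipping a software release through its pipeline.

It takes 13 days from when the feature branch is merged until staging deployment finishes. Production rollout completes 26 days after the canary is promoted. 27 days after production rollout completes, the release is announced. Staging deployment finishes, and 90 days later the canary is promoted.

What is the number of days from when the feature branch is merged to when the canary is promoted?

Causal path: the feature branch is merged → staging deployment finishes → the canary is promoted.
Total delay along the path: 13 + 90 = 103 days.

103 days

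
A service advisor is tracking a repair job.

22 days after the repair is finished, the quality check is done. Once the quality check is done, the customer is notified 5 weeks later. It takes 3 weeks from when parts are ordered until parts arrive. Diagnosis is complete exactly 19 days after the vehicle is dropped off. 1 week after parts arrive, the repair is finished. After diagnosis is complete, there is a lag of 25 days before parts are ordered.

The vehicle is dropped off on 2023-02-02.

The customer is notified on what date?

2023-06-11

The vehicle is dropped off: Feb 2, 2023.
Diagnosis is complete: Feb 2, 2023 + 19 days = Feb 21, 2023.
Parts are ordered: Feb 21, 2023 + 25 days = Mar 18, 2023.
Parts arrive: Mar 18, 2023 + 3 weeks = Apr 8, 2023.
The repair is finished: Apr 8, 2023 + 1 week = Apr 15, 2023.
The quality check is done: Apr 15, 2023 + 22 days = May 7, 2023.
The customer is notified: May 7, 2023 + 5 weeks = Jun 11, 2023.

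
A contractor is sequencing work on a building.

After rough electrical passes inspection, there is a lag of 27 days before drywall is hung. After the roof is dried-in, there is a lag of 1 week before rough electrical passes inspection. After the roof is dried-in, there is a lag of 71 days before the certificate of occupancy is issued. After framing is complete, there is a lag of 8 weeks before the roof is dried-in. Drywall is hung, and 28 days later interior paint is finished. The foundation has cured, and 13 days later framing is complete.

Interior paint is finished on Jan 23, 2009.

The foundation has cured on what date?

Interior paint is finished: Jan 23, 2009.
Drywall is hung: Jan 23, 2009 − 28 days = Dec 26, 2008.
Rough electrical passes inspection: Dec 26, 2008 − 27 days = Nov 29, 2008.
The roof is dried-in: Nov 29, 2008 − 1 week = Nov 22, 2008.
Framing is complete: Nov 22, 2008 − 8 weeks = Sep 27, 2008.
The foundation has cured: Sep 27, 2008 − 13 days = Sep 14, 2008.

Sep 14, 2008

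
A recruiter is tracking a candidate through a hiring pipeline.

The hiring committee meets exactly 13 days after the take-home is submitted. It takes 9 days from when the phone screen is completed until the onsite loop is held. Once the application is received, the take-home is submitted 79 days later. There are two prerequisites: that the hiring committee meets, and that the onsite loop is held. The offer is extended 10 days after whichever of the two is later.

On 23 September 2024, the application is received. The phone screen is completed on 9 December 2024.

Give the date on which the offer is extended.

3 January 2025

The application is received: Sep 23, 2024.
The take-home is submitted: Sep 23, 2024 + 79 days = Dec 11, 2024.
The hiring committee meets: Dec 11, 2024 + 13 days = Dec 24, 2024.
The phone screen is completed: Dec 9, 2024.
The onsite loop is held: Dec 9, 2024 + 9 days = Dec 18, 2024.
Both prerequisites met — the hiring committee meets (Dec 24, 2024), the onsite loop is held (Dec 18, 2024); the later is Dec 24, 2024.
The offer is extended: Dec 24, 2024 + 10 days = Jan 3, 2025.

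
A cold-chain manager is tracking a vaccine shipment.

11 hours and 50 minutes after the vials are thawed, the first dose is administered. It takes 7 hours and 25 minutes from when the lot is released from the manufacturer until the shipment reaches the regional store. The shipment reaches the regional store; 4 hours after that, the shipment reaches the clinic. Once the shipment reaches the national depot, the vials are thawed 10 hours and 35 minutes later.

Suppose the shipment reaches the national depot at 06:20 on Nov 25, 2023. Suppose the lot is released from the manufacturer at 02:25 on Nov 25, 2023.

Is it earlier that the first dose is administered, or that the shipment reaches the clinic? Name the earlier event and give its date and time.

The shipment reaches the national depot: 06:20 Nov 25, 2023.
The vials are thawed: 06:20 Nov 25, 2023 + 10h35m = 16:55 Nov 25, 2023.
The first dose is administered: 16:55 Nov 25, 2023 + 11h50m = 04:45 Nov 26, 2023.
The lot is released from the manufacturer: 02:25 Nov 25, 2023.
The shipment reaches the regional store: 02:25 Nov 25, 2023 + 7h25m = 09:50 Nov 25, 2023.
The shipment reaches the clinic: 09:50 Nov 25, 2023 + 4h = 13:50 Nov 25, 2023.
Comparing: the first dose is administered at 04:45 Nov 26, 2023 vs the shipment reaches the clinic at 13:50 Nov 25, 2023. Earlier: the shipment reaches the clinic.

The shipment reaches the clinic — 13:50 on Nov 25, 2023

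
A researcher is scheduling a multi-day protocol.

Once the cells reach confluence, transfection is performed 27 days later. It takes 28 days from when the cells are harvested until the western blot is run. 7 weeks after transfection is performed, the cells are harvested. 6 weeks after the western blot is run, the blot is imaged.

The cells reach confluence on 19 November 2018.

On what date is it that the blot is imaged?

14 April 2019

The cells reach confluence: Nov 19, 2018.
Transfection is performed: Nov 19, 2018 + 27 days = Dec 16, 2018.
The cells are harvested: Dec 16, 2018 + 7 weeks = Feb 3, 2019.
The western blot is run: Feb 3, 2019 + 28 days = Mar 3, 2019.
The blot is imaged: Mar 3, 2019 + 6 weeks = Apr 14, 2019.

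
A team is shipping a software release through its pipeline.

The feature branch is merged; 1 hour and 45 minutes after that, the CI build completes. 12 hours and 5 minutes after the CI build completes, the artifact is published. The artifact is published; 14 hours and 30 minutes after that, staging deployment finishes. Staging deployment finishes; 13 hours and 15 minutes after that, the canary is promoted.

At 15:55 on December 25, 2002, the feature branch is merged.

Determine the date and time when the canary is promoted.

09:30 on December 27, 2002

The feature branch is merged: 15:55 Dec 25, 2002.
The CI build completes: 15:55 Dec 25, 2002 + 1h45m = 17:40 Dec 25, 2002.
The artifact is published: 17:40 Dec 25, 2002 + 12h05m = 05:45 Dec 26, 2002.
Staging deployment finishes: 05:45 Dec 26, 2002 + 14h30m = 20:15 Dec 26, 2002.
The canary is promoted: 20:15 Dec 26, 2002 + 13h15m = 09:30 Dec 27, 2002.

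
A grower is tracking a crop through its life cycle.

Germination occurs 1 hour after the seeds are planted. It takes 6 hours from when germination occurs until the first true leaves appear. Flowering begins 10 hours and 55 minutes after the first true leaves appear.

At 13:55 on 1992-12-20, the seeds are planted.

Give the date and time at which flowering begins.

07:50 on 1992-12-21

The seeds are planted: 13:55 Dec 20, 1992.
Germination occurs: 13:55 Dec 20, 1992 + 1h = 14:55 Dec 20, 1992.
The first true leaves appear: 14:55 Dec 20, 1992 + 6h = 20:55 Dec 20, 1992.
Flowering begins: 20:55 Dec 20, 1992 + 10h55m = 07:50 Dec 21, 1992.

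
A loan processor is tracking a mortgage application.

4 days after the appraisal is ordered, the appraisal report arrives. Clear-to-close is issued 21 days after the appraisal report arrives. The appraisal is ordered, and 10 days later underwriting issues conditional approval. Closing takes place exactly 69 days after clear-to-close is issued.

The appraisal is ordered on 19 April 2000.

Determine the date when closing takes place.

The appraisal is ordered: Apr 19, 2000.
The appraisal report arrives: Apr 19, 2000 + 4 days = Apr 23, 2000.
Clear-to-close is issued: Apr 23, 2000 + 21 days = May 14, 2000.
Closing takes place: May 14, 2000 + 69 days = Jul 22, 2000.

22 July 2000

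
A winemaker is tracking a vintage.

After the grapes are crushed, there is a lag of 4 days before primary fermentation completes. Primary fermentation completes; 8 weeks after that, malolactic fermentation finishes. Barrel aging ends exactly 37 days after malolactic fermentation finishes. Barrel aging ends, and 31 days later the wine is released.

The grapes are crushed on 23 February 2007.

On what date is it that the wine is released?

1 July 2007

The grapes are crushed: Feb 23, 2007.
Primary fermentation completes: Feb 23, 2007 + 4 days = Feb 27, 2007.
Malolactic fermentation finishes: Feb 27, 2007 + 8 weeks = Apr 24, 2007.
Barrel aging ends: Apr 24, 2007 + 37 days = May 31, 2007.
The wine is released: May 31, 2007 + 31 days = Jul 1, 2007.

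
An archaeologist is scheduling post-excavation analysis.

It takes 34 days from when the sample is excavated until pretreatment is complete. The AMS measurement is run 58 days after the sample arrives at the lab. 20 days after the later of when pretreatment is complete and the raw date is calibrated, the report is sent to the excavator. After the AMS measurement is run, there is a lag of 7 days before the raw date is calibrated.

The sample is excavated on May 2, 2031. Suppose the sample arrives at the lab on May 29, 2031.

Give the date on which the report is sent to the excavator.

The sample is excavated: May 2, 2031.
Pretreatment is complete: May 2, 2031 + 34 days = Jun 5, 2031.
The sample arrives at the lab: May 29, 2031.
The AMS measurement is run: May 29, 2031 + 58 days = Jul 26, 2031.
The raw date is calibrated: Jul 26, 2031 + 7 days = Aug 2, 2031.
Both prerequisites met — pretreatment is complete (Jun 5, 2031), the raw date is calibrated (Aug 2, 2031); the later is Aug 2, 2031.
The report is sent to the excavator: Aug 2, 2031 + 20 days = Aug 22, 2031.

August 22, 2031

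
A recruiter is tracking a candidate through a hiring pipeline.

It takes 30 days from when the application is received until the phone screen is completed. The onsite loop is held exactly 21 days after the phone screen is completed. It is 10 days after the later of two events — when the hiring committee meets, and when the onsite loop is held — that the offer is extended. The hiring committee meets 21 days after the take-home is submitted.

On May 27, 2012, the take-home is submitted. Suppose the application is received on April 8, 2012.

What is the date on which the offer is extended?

The take-home is submitted: May 27, 2012.
The hiring committee meets: May 27, 2012 + 21 days = Jun 17, 2012.
The application is received: Apr 8, 2012.
The phone screen is completed: Apr 8, 2012 + 30 days = May 8, 2012.
The onsite loop is held: May 8, 2012 + 21 days = May 29, 2012.
Both prerequisites met — the hiring committee meets (Jun 17, 2012), the onsite loop is held (May 29, 2012); the later is Jun 17, 2012.
The offer is extended: Jun 17, 2012 + 10 days = Jun 27, 2012.

June 27, 2012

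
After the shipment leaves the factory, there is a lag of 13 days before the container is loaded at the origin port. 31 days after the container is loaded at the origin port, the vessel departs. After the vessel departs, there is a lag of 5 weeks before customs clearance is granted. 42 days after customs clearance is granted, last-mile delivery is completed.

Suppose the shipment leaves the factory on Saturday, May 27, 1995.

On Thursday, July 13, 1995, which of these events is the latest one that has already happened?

The shipment leaves the factory: May 27, 1995.
The container is loaded at the origin port: May 27, 1995 + 13 days = Jun 9, 1995.
The vessel departs: Jun 9, 1995 + 31 days = Jul 10, 1995.
Customs clearance is granted: Jul 10, 1995 + 5 weeks = Aug 14, 1995.
Last-mile delivery is completed: Aug 14, 1995 + 42 days = Sep 25, 1995.
Jul 13, 1995 falls between when the vessel departs (Jul 10, 1995) and when customs clearance is granted (Aug 14, 1995).

The vessel departs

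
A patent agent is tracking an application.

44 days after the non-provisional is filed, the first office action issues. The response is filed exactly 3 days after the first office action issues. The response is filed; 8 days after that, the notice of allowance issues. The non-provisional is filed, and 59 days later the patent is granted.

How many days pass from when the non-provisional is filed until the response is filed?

47 days

Causal path: the non-provisional is filed → the first office action issues → the response is filed.
Total delay along the path: 44 + 3 = 47 days.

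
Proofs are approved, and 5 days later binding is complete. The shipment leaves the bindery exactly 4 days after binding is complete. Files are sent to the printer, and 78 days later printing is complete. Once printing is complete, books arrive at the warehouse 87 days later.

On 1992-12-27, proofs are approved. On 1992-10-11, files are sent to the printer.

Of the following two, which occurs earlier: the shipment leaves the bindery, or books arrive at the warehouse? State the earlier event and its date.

The shipment leaves the bindery — 1993-01-05

Proofs are approved: Dec 27, 1992.
Binding is complete: Dec 27, 1992 + 5 days = Jan 1, 1993.
The shipment leaves the bindery: Jan 1, 1993 + 4 days = Jan 5, 1993.
Files are sent to the printer: Oct 11, 1992.
Printing is complete: Oct 11, 1992 + 78 days = Dec 28, 1992.
Books arrive at the warehouse: Dec 28, 1992 + 87 days = Mar 25, 1993.
Comparing: the shipment leaves the bindery on Jan 5, 1993 vs books arrive at the warehouse on Mar 25, 1993. Earlier: the shipment leaves the bindery.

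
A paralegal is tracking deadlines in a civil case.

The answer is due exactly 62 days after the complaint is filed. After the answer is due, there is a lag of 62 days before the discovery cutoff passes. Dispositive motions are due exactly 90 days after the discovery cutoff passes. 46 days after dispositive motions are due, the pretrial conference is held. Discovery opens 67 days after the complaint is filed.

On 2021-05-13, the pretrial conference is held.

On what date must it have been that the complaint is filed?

The pretrial conference is held: May 13, 2021.
Dispositive motions are due: May 13, 2021 − 46 days = Mar 28, 2021.
The discovery cutoff passes: Mar 28, 2021 − 90 days = Dec 28, 2020.
The answer is due: Dec 28, 2020 − 62 days = Oct 27, 2020.
The complaint is filed: Oct 27, 2020 − 62 days = Aug 26, 2020.

2020-08-26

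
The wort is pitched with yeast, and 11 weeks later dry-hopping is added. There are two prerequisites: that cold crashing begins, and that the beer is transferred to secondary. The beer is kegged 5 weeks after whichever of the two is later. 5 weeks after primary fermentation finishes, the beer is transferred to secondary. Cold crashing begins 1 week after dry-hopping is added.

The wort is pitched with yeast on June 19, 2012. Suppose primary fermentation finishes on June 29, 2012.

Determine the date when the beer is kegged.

The wort is pitched with yeast: Jun 19, 2012.
Dry-hopping is added: Jun 19, 2012 + 11 weeks = Sep 4, 2012.
Cold crashing begins: Sep 4, 2012 + 1 week = Sep 11, 2012.
Primary fermentation finishes: Jun 29, 2012.
The beer is transferred to secondary: Jun 29, 2012 + 5 weeks = Aug 3, 2012.
Both prerequisites met — cold crashing begins (Sep 11, 2012), the beer is transferred to secondary (Aug 3, 2012); the later is Sep 11, 2012.
The beer is kegged: Sep 11, 2012 + 5 weeks = Oct 16, 2012.

October 16, 2012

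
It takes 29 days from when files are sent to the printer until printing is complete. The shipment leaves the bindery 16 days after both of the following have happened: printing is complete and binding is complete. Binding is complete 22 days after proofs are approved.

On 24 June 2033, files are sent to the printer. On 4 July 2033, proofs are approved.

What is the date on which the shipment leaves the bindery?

Files are sent to the printer: Jun 24, 2033.
Printing is complete: Jun 24, 2033 + 29 days = Jul 23, 2033.
Proofs are approved: Jul 4, 2033.
Binding is complete: Jul 4, 2033 + 22 days = Jul 26, 2033.
Both prerequisites met — printing is complete (Jul 23, 2033), binding is complete (Jul 26, 2033); the later is Jul 26, 2033.
The shipment leaves the bindery: Jul 26, 2033 + 16 days = Aug 11, 2033.

11 August 2033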